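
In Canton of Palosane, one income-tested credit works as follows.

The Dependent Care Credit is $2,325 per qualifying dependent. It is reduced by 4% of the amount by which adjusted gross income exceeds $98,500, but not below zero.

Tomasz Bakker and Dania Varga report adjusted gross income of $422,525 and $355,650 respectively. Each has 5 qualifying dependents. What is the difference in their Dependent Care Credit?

Tomasz ($422,525): Dependent Care Credit: base = 5 × $2,325 = $11,625. 4% of the $324,025 excess over $98,500 is $12,961 ≥ base, so the credit is $0.
Dania ($355,650): Dependent Care Credit: base = 5 × $2,325 = $11,625. 4% of the $257,150 excess over $98,500 is $10,286; credit = $11,625 − $10,286 = $1,339.
Difference: |$0 − $1,339| = $1,339.

$1,339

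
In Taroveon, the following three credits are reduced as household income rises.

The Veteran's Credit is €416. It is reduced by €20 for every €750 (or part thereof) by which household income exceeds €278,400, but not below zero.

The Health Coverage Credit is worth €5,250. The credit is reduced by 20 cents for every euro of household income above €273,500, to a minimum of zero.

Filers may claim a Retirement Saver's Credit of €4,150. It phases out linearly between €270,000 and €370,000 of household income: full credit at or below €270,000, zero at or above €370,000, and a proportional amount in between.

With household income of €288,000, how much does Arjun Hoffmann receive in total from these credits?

€5,909

Veteran's Credit: income exceeds €278,400 by €9,600, which is 13 full-or-partial €750 increments; reduction = 13 × €20 = €260, leaving €156.
Health Coverage Credit: 20% of the €14,500 excess over €273,500 is €2,900; credit = €5,250 − €2,900 = €2,350.
Retirement Saver's Credit: €288,000 is €18,000 into a €100,000 phase-out range, leaving 82,000/100,000 of the credit: €4,150 × 82,000/100,000 = €3,403.
Total: €156 + €2,350 + €3,403 = €5,909.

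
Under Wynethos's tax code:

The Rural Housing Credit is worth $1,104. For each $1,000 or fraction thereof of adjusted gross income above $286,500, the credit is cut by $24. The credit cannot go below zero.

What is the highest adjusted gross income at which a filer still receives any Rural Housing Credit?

After 45 increments the reduction is 45 × $24 = $1,080, leaving $24; one more increment wipes it out. Increment 45 ends at excess 45 × $1,000 = $45,000, so the highest qualifying income is $286,500 + $45,000 = $331,500.

$331,500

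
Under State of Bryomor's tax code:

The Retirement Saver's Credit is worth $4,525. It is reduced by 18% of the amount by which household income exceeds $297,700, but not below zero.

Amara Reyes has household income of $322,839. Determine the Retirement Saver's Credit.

Retirement Saver's Credit: 18% of the $25,139 excess over $297,700 is $4,525.02 ≥ base, so the credit is $0.

$0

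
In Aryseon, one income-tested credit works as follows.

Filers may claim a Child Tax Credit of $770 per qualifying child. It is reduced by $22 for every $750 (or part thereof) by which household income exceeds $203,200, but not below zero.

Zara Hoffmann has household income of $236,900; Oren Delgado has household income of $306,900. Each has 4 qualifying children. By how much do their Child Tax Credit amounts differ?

Zara ($236,900): Child Tax Credit: base = 4 × $770 = $3,080. income exceeds $203,200 by $33,700, which is 45 full-or-partial $750 increments; reduction = 45 × $22 = $990, leaving $2,090.
Oren ($306,900): Child Tax Credit: base = 4 × $770 = $3,080. income exceeds $203,200 by $103,700, which is 139 full-or-partial $750 increments; reduction = 139 × $22 = $3,058, leaving $22.
Difference: |$2,090 − $22| = $2,068.

$2,068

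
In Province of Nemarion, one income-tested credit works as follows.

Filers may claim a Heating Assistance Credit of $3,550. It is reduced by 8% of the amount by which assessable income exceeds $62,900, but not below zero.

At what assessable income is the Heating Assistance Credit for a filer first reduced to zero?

The credit falls by 8% of each dollar above $62,900, so it reaches zero when the excess is $3,550 / 8% = $44,375: income = $62,900 + $44,375 = $107,275.

$107,275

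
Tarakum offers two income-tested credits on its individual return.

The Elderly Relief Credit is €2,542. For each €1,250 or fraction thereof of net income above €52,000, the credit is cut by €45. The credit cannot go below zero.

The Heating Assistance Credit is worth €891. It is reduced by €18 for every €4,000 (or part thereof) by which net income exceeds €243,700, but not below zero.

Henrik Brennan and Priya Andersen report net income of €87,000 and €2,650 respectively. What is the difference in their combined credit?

€1,260

Henrik (€87,000): Elderly Relief Credit: income exceeds €52,000 by €35,000, which is 28 full-or-partial €1,250 increments; reduction = 28 × €45 = €1,260, leaving €1,282. Heating Assistance Credit: €87,000 is at or below the €243,700 threshold, so the full €891 applies. total €1,282 + €891 = €2,173
Priya (€2,650): Elderly Relief Credit: €2,650 is at or below the €52,000 threshold, so the full €2,542 applies. Heating Assistance Credit: €2,650 is at or below the €243,700 threshold, so the full €891 applies. total €2,542 + €891 = €3,433
Difference: |€2,173 − €3,433| = €1,260.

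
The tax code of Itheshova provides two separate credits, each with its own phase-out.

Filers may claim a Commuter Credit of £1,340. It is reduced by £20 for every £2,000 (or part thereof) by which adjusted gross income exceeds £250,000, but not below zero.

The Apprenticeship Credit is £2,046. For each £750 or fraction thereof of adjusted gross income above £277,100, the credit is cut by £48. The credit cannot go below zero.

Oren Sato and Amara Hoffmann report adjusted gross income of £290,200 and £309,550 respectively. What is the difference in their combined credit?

£1,362

Oren (£290,200): Commuter Credit: income exceeds £250,000 by £40,200, which is 21 full-or-partial £2,000 increments; reduction = 21 × £20 = £420, leaving £920. Apprenticeship Credit: income exceeds £277,100 by £13,100, which is 18 full-or-partial £750 increments; reduction = 18 × £48 = £864, leaving £1,182. total £920 + £1,182 = £2,102
Amara (£309,550): Commuter Credit: income exceeds £250,000 by £59,550, which is 30 full-or-partial £2,000 increments; reduction = 30 × £20 = £600, leaving £740. Apprenticeship Credit: income exceeds £277,100 by £32,450 → 44 increments × £48 = £2,112 ≥ base, so the credit is £0. total £740 + £0 = £740
Difference: |£2,102 − £740| = £1,362.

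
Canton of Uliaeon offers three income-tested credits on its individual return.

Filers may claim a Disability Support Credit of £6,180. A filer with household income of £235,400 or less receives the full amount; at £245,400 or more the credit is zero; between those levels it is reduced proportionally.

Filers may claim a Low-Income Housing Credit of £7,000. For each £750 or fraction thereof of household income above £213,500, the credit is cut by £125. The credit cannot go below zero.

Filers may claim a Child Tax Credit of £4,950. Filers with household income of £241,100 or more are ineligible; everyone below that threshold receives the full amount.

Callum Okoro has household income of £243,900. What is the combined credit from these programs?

Disability Support Credit: £243,900 is £8,500 into a £10,000 phase-out range, leaving 1,500/10,000 of the credit: £6,180 × 1,500/10,000 = £927.
Low-Income Housing Credit: income exceeds £213,500 by £30,400, which is 41 full-or-partial £750 increments; reduction = 41 × £125 = £5,125, leaving £1,875.
Child Tax Credit: £243,900 meets or exceeds the £241,100 cutoff, so the credit is £0.
Total: £927 + £1,875 + £0 = £2,802.

£2,802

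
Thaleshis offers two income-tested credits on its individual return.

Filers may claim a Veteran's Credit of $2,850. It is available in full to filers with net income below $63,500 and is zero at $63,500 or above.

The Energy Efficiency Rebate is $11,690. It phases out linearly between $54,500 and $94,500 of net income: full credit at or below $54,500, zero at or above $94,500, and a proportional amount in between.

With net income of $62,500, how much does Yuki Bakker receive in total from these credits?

$12,202

Veteran's Credit: $62,500 is below the $63,500 cutoff, so the full $2,850 applies.
Energy Efficiency Rebate: $62,500 is $8,000 into a $40,000 phase-out range, leaving 32,000/40,000 of the credit: $11,690 × 32,000/40,000 = $9,352.
Total: $2,850 + $9,352 = $12,202.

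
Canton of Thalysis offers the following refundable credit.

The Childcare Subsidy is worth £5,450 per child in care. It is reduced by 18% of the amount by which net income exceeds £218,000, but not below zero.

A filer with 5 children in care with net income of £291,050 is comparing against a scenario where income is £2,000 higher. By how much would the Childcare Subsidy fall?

£360

At £291,050 — base = 5 × £5,450 = £27,250. 18% of the £73,050 excess over £218,000 is £13,149; credit = £27,250 − £13,149 = £14,101.
At £293,050 — base = 5 × £5,450 = £27,250. 18% of the £75,050 excess over £218,000 is £13,509; credit = £27,250 − £13,509 = £13,741.
Lost: £14,101 − £13,741 = £360.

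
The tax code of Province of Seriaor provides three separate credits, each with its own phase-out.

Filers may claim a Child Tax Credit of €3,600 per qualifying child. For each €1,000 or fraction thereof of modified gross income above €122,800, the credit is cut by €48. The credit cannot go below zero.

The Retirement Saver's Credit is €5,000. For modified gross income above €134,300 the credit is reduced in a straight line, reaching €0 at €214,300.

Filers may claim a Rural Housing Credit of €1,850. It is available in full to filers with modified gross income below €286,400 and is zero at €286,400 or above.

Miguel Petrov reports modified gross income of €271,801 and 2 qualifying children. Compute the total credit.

€1,850

Child Tax Credit: base = 2 × €3,600 = €7,200. income exceeds €122,800 by €149,001 → 150 increments × €48 = €7,200 ≥ base, so the credit is €0.
Retirement Saver's Credit: €271,801 is at or above €214,300, so the credit is €0.
Rural Housing Credit: €271,801 is below the €286,400 cutoff, so the full €1,850 applies.
Total: €0 + €0 + €1,850 = €1,850.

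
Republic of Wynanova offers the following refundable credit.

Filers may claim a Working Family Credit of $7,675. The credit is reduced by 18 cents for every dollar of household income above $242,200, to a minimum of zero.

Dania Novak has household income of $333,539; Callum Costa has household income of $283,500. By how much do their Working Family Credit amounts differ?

Dania ($333,539): Working Family Credit: 18% of the $91,339 excess over $242,200 is $16,441.02 ≥ base, so the credit is $0.
Callum ($283,500): Working Family Credit: 18% of the $41,300 excess over $242,200 is $7,434; credit = $7,675 − $7,434 = $241.
Difference: |$0 − $241| = $241.

$241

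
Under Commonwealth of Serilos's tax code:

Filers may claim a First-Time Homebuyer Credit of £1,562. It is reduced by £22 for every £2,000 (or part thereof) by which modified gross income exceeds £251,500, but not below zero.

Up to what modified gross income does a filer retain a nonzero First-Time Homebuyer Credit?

After 70 increments the reduction is 70 × £22 = £1,540, leaving £22; one more increment wipes it out. Increment 70 ends at excess 70 × £2,000 = £140,000, so the highest qualifying income is £251,500 + £140,000 = £391,500.

£391,500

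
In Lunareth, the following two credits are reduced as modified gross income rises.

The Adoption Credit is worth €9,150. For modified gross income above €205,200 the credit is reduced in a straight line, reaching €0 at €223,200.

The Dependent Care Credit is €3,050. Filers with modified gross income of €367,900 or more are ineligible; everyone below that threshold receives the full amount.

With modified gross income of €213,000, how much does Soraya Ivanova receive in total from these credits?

€8,235

Adoption Credit: €213,000 is €7,800 into a €18,000 phase-out range, leaving 10,200/18,000 of the credit: €9,150 × 10,200/18,000 = €5,185.
Dependent Care Credit: €213,000 is below the €367,900 cutoff, so the full €3,050 applies.
Total: €5,185 + €3,050 = €8,235.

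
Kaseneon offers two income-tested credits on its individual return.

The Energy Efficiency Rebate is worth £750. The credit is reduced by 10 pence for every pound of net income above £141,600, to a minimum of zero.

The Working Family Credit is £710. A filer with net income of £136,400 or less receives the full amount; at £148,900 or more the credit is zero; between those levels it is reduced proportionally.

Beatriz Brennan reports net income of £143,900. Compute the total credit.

Energy Efficiency Rebate: 10% of the £2,300 excess over £141,600 is £230; credit = £750 − £230 = £520.
Working Family Credit: £143,900 is £7,500 into a £12,500 phase-out range, leaving 5,000/12,500 of the credit: £710 × 5,000/12,500 = £284.
Total: £520 + £284 = £804.

£804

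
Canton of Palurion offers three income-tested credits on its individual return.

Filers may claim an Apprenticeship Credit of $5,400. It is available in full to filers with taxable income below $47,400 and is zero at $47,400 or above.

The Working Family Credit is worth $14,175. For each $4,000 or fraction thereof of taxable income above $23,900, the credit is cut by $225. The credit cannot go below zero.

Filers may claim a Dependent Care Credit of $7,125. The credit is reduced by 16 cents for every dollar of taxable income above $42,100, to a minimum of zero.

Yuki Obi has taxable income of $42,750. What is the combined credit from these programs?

$25,471

Apprenticeship Credit: $42,750 is below the $47,400 cutoff, so the full $5,400 applies.
Working Family Credit: income exceeds $23,900 by $18,850, which is 5 full-or-partial $4,000 increments; reduction = 5 × $225 = $1,125, leaving $13,050.
Dependent Care Credit: 16% of the $650 excess over $42,100 is $104; credit = $7,125 − $104 = $7,021.
Total: $5,400 + $13,050 + $7,021 = $25,471.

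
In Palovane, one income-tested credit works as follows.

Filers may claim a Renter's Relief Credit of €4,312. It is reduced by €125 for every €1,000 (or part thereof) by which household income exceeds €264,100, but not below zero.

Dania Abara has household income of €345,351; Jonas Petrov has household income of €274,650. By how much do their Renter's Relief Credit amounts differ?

Dania (€345,351): Renter's Relief Credit: income exceeds €264,100 by €81,251 → 82 increments × €125 = €10,250 ≥ base, so the credit is €0.
Jonas (€274,650): Renter's Relief Credit: income exceeds €264,100 by €10,550, which is 11 full-or-partial €1,000 increments; reduction = 11 × €125 = €1,375, leaving €2,937.
Difference: |€0 − €2,937| = €2,937.

€2,937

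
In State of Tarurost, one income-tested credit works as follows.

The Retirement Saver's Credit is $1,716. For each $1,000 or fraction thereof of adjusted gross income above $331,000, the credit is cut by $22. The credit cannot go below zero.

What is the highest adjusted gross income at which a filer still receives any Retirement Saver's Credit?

After 77 increments the reduction is 77 × $22 = $1,694, leaving $22; one more increment wipes it out. Increment 77 ends at excess 77 × $1,000 = $77,000, so the highest qualifying income is $331,000 + $77,000 = $408,000.

$408,000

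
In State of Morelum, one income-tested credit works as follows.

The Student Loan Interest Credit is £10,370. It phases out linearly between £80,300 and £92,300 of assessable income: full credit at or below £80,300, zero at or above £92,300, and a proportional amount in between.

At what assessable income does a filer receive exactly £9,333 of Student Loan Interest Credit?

£9,333 is 9,333/10,370 of the full £10,370, so 1,037/10,370 of the £12,000 range has been used: income = £80,300 + £12,000 × 1,037/10,370 = £81,500.

£81,500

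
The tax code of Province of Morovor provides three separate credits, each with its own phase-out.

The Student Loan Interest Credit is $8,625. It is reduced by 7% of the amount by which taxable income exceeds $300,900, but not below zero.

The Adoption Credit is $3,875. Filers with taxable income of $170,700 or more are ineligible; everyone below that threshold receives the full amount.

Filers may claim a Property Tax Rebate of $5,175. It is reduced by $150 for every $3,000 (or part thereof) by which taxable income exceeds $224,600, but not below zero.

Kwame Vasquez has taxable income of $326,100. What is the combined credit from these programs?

Student Loan Interest Credit: 7% of the $25,200 excess over $300,900 is $1,764; credit = $8,625 − $1,764 = $6,861.
Adoption Credit: $326,100 meets or exceeds the $170,700 cutoff, so the credit is $0.
Property Tax Rebate: income exceeds $224,600 by $101,500, which is 34 full-or-partial $3,000 increments; reduction = 34 × $150 = $5,100, leaving $75.
Total: $6,861 + $0 + $75 = $6,936.

$6,936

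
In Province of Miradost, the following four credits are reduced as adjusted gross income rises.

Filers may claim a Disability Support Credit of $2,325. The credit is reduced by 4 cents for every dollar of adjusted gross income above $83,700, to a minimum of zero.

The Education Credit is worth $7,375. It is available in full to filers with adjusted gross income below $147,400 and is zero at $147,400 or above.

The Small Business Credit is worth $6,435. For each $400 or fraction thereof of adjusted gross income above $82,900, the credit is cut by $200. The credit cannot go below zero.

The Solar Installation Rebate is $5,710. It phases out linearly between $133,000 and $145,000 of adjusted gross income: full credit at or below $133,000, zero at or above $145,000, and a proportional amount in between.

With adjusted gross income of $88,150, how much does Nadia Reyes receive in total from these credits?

$18,867

Disability Support Credit: 4% of the $4,450 excess over $83,700 is $178; credit = $2,325 − $178 = $2,147.
Education Credit: $88,150 is below the $147,400 cutoff, so the full $7,375 applies.
Small Business Credit: income exceeds $82,900 by $5,250, which is 14 full-or-partial $400 increments; reduction = 14 × $200 = $2,800, leaving $3,635.
Solar Installation Rebate: $88,150 is at or below the $133,000 threshold, so the full $5,710 applies.
Total: $2,147 + $7,375 + $3,635 + $5,710 = $18,867.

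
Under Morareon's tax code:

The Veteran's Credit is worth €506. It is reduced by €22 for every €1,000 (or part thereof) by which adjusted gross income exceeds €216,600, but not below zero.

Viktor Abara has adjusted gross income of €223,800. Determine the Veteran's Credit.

€330

Veteran's Credit: income exceeds €216,600 by €7,200, which is 8 full-or-partial €1,000 increments; reduction = 8 × €22 = €176, leaving €330.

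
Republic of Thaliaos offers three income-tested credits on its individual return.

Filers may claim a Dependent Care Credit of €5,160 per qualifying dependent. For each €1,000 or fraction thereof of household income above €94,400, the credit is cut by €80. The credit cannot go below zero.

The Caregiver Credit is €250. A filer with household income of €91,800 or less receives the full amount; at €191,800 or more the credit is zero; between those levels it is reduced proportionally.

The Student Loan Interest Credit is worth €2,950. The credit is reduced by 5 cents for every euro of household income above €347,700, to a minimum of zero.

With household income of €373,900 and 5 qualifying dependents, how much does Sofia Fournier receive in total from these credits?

€5,040

Dependent Care Credit: base = 5 × €5,160 = €25,800. income exceeds €94,400 by €279,500, which is 280 full-or-partial €1,000 increments; reduction = 280 × €80 = €22,400, leaving €3,400.
Caregiver Credit: €373,900 is at or above €191,800, so the credit is €0.
Student Loan Interest Credit: 5% of the €26,200 excess over €347,700 is €1,310; credit = €2,950 − €1,310 = €1,640.
Total: €3,400 + €0 + €1,640 = €5,040.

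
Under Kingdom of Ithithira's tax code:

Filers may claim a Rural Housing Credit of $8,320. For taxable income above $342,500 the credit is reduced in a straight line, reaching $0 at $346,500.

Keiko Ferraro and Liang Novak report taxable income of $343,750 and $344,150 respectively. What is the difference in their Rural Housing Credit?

Keiko ($343,750): Rural Housing Credit: $343,750 is $1,250 into a $4,000 phase-out range, leaving 2,750/4,000 of the credit: $8,320 × 2,750/4,000 = $5,720.
Liang ($344,150): Rural Housing Credit: $344,150 is $1,650 into a $4,000 phase-out range, leaving 2,350/4,000 of the credit: $8,320 × 2,350/4,000 = $4,888.
Difference: |$5,720 − $4,888| = $832.

$832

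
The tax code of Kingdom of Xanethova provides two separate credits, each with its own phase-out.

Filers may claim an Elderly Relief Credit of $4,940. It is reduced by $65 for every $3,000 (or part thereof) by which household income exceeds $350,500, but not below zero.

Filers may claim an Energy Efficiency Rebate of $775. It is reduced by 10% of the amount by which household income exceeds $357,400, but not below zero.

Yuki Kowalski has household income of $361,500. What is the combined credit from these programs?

Elderly Relief Credit: income exceeds $350,500 by $11,000, which is 4 full-or-partial $3,000 increments; reduction = 4 × $65 = $260, leaving $4,680.
Energy Efficiency Rebate: 10% of the $4,100 excess over $357,400 is $410; credit = $775 − $410 = $365.
Total: $4,680 + $365 = $5,045.

$5,045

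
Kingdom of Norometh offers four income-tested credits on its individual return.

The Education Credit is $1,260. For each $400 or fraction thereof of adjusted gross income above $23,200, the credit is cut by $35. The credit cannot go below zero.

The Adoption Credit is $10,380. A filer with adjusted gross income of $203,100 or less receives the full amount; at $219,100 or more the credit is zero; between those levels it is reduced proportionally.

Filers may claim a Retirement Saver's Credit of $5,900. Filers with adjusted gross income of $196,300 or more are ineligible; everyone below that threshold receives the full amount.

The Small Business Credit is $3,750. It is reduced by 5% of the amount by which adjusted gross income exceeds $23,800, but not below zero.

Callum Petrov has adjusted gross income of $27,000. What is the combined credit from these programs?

Education Credit: income exceeds $23,200 by $3,800, which is 10 full-or-partial $400 increments; reduction = 10 × $35 = $350, leaving $910.
Adoption Credit: $27,000 is at or below the $203,100 threshold, so the full $10,380 applies.
Retirement Saver's Credit: $27,000 is below the $196,300 cutoff, so the full $5,900 applies.
Small Business Credit: 5% of the $3,200 excess over $23,800 is $160; credit = $3,750 − $160 = $3,590.
Total: $910 + $10,380 + $5,900 + $3,590 = $20,780.

$20,780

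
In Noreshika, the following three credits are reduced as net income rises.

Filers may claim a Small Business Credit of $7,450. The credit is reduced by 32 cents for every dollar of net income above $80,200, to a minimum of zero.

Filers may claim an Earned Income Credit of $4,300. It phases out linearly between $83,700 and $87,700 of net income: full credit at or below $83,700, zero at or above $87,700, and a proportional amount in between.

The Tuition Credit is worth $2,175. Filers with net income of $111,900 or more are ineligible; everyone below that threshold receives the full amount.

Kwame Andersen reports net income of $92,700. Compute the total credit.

Small Business Credit: 32% of the $12,500 excess over $80,200 is $4,000; credit = $7,450 − $4,000 = $3,450.
Earned Income Credit: $92,700 is at or above $87,700, so the credit is $0.
Tuition Credit: $92,700 is below the $111,900 cutoff, so the full $2,175 applies.
Total: $3,450 + $0 + $2,175 = $5,625.

$5,625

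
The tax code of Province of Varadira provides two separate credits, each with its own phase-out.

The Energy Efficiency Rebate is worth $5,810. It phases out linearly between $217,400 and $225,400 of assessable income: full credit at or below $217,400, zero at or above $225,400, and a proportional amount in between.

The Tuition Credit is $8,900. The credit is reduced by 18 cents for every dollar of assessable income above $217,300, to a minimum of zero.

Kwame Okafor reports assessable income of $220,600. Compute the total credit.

Energy Efficiency Rebate: $220,600 is $3,200 into a $8,000 phase-out range, leaving 4,800/8,000 of the credit: $5,810 × 4,800/8,000 = $3,486.
Tuition Credit: 18% of the $3,300 excess over $217,300 is $594; credit = $8,900 − $594 = $8,306.
Total: $3,486 + $8,306 = $11,792.

$11,792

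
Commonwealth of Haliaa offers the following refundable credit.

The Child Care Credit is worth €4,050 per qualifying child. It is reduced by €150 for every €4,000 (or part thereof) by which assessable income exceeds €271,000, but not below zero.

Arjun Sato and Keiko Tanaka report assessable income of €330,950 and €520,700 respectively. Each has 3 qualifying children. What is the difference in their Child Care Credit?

Arjun (€330,950): Child Care Credit: base = 3 × €4,050 = €12,150. income exceeds €271,000 by €59,950, which is 15 full-or-partial €4,000 increments; reduction = 15 × €150 = €2,250, leaving €9,900.
Keiko (€520,700): Child Care Credit: base = 3 × €4,050 = €12,150. income exceeds €271,000 by €249,700, which is 63 full-or-partial €4,000 increments; reduction = 63 × €150 = €9,450, leaving €2,700.
Difference: |€9,900 − €2,700| = €7,200.

€7,200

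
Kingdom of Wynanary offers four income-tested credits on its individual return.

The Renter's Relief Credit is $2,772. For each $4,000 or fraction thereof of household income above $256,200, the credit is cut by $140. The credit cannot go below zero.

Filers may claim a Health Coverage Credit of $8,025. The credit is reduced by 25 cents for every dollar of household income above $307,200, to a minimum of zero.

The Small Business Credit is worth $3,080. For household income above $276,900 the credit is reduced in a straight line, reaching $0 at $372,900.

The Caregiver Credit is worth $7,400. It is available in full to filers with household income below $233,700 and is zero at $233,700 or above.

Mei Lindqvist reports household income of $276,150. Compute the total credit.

Renter's Relief Credit: income exceeds $256,200 by $19,950, which is 5 full-or-partial $4,000 increments; reduction = 5 × $140 = $700, leaving $2,072.
Health Coverage Credit: $276,150 is at or below the $307,200 threshold, so the full $8,025 applies.
Small Business Credit: $276,150 is at or below the $276,900 threshold, so the full $3,080 applies.
Caregiver Credit: $276,150 meets or exceeds the $233,700 cutoff, so the credit is $0.
Total: $2,072 + $8,025 + $3,080 + $0 = $13,177.

$13,177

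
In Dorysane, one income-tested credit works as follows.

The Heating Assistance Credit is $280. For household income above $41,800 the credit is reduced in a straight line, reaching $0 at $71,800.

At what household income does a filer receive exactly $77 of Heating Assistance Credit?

$77 is 77/280 of the full $280, so 203/280 of the $30,000 range has been used: income = $41,800 + $30,000 × 203/280 = $63,550.

$63,550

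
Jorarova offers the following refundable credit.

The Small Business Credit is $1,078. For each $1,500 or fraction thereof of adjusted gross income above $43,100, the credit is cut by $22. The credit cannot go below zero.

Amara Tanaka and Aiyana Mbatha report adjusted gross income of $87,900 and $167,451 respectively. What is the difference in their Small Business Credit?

$418

Amara ($87,900): Small Business Credit: income exceeds $43,100 by $44,800, which is 30 full-or-partial $1,500 increments; reduction = 30 × $22 = $660, leaving $418.
Aiyana ($167,451): Small Business Credit: income exceeds $43,100 by $124,351 → 83 increments × $22 = $1,826 ≥ base, so the credit is $0.
Difference: |$418 − $0| = $418.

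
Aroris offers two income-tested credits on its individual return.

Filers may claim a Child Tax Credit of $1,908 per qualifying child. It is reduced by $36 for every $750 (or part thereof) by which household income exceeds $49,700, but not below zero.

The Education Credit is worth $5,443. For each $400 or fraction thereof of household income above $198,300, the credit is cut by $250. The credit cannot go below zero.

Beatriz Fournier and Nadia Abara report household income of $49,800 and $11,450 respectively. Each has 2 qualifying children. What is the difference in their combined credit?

$36

Beatriz ($49,800): Child Tax Credit: base = 2 × $1,908 = $3,816. income exceeds $49,700 by $100, which is 1 full-or-partial $750 increment; reduction = 1 × $36 = $36, leaving $3,780. Education Credit: $49,800 is at or below the $198,300 threshold, so the full $5,443 applies. total $3,780 + $5,443 = $9,223
Nadia ($11,450): Child Tax Credit: base = 2 × $1,908 = $3,816. $11,450 is at or below the $49,700 threshold, so the full $3,816 applies. Education Credit: $11,450 is at or below the $198,300 threshold, so the full $5,443 applies. total $3,816 + $5,443 = $9,259
Difference: |$9,223 − $9,259| = $36.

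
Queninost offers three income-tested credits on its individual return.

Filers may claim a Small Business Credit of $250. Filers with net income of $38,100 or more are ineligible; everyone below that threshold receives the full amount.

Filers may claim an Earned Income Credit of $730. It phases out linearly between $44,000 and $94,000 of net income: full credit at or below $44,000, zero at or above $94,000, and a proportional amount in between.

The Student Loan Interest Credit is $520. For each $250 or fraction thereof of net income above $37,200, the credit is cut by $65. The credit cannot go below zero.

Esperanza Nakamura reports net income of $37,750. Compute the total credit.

Small Business Credit: $37,750 is below the $38,100 cutoff, so the full $250 applies.
Earned Income Credit: $37,750 is at or below the $44,000 threshold, so the full $730 applies.
Student Loan Interest Credit: income exceeds $37,200 by $550, which is 3 full-or-partial $250 increments; reduction = 3 × $65 = $195, leaving $325.
Total: $250 + $730 + $325 = $1,305.

$1,305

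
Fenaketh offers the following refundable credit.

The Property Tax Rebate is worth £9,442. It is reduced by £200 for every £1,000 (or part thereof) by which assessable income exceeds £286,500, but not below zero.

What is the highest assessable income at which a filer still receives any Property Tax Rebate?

£333,500

After 47 increments the reduction is 47 × £200 = £9,400, leaving £42; one more increment wipes it out. Increment 47 ends at excess 47 × £1,000 = £47,000, so the highest qualifying income is £286,500 + £47,000 = £333,500.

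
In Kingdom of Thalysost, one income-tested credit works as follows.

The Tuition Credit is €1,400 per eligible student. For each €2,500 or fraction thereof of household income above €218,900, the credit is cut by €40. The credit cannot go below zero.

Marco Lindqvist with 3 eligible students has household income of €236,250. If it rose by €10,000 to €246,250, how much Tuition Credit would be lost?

€160

At €236,250 — base = 3 × €1,400 = €4,200. income exceeds €218,900 by €17,350, which is 7 full-or-partial €2,500 increments; reduction = 7 × €40 = €280, leaving €3,920.
At €246,250 — base = 3 × €1,400 = €4,200. income exceeds €218,900 by €27,350, which is 11 full-or-partial €2,500 increments; reduction = 11 × €40 = €440, leaving €3,760.
Lost: €3,920 − €3,760 = €160.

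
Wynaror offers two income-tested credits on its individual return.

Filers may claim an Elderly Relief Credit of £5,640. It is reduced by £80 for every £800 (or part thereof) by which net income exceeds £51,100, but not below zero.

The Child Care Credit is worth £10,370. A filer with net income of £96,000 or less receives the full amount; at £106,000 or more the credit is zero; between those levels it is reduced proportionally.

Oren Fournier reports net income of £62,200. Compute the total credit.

Elderly Relief Credit: income exceeds £51,100 by £11,100, which is 14 full-or-partial £800 increments; reduction = 14 × £80 = £1,120, leaving £4,520.
Child Care Credit: £62,200 is at or below the £96,000 threshold, so the full £10,370 applies.
Total: £4,520 + £10,370 = £14,890.

£14,890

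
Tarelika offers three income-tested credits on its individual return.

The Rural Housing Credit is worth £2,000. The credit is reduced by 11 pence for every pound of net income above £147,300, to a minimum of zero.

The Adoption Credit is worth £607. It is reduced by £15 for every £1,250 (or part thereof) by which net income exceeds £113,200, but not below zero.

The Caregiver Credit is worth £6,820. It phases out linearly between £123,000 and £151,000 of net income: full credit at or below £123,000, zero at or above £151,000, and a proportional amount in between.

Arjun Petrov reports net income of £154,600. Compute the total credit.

Rural Housing Credit: 11% of the £7,300 excess over £147,300 is £803; credit = £2,000 − £803 = £1,197.
Adoption Credit: income exceeds £113,200 by £41,400, which is 34 full-or-partial £1,250 increments; reduction = 34 × £15 = £510, leaving £97.
Caregiver Credit: £154,600 is at or above £151,000, so the credit is £0.
Total: £1,197 + £97 + £0 = £1,294.

£1,294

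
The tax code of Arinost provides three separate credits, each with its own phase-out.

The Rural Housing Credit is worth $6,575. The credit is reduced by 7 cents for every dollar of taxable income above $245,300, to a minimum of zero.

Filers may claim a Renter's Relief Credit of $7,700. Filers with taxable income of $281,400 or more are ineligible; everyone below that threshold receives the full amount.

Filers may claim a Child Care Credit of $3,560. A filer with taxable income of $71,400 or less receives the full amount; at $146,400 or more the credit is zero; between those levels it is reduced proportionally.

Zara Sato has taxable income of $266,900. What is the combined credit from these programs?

$12,763

Rural Housing Credit: 7% of the $21,600 excess over $245,300 is $1,512; credit = $6,575 − $1,512 = $5,063.
Renter's Relief Credit: $266,900 is below the $281,400 cutoff, so the full $7,700 applies.
Child Care Credit: $266,900 is at or above $146,400, so the credit is $0.
Total: $5,063 + $7,700 + $0 = $12,763.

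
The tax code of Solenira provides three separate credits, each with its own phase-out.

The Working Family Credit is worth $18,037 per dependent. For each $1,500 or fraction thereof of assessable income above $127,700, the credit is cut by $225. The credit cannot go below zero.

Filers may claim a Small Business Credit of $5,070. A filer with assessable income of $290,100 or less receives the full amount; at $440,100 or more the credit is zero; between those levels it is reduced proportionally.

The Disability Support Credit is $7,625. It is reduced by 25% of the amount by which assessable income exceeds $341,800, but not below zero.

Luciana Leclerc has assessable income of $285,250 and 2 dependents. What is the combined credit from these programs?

$24,919

Working Family Credit: base = 2 × $18,037 = $36,074. income exceeds $127,700 by $157,550, which is 106 full-or-partial $1,500 increments; reduction = 106 × $225 = $23,850, leaving $12,224.
Small Business Credit: $285,250 is at or below the $290,100 threshold, so the full $5,070 applies.
Disability Support Credit: $285,250 is at or below the $341,800 threshold, so the full $7,625 applies.
Total: $12,224 + $5,070 + $7,625 = $24,919.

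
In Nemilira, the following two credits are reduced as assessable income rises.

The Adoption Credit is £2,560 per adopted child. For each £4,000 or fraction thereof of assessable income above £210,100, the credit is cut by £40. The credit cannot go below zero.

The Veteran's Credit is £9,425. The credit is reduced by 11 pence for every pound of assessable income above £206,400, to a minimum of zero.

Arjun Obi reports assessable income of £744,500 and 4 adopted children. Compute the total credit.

Adoption Credit: base = 4 × £2,560 = £10,240. income exceeds £210,100 by £534,400, which is 134 full-or-partial £4,000 increments; reduction = 134 × £40 = £5,360, leaving £4,880.
Veteran's Credit: 11% of the £538,100 excess over £206,400 is £59,191 ≥ base, so the credit is £0.
Total: £4,880 + £0 = £4,880.

£4,880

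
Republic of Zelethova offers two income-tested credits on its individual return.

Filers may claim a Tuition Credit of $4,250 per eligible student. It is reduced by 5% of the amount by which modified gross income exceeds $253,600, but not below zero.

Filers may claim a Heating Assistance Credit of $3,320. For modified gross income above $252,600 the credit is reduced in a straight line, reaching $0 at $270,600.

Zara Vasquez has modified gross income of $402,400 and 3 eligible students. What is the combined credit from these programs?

Tuition Credit: base = 3 × $4,250 = $12,750. 5% of the $148,800 excess over $253,600 is $7,440; credit = $12,750 − $7,440 = $5,310.
Heating Assistance Credit: $402,400 is at or above $270,600, so the credit is $0.
Total: $5,310 + $0 = $5,310.

$5,310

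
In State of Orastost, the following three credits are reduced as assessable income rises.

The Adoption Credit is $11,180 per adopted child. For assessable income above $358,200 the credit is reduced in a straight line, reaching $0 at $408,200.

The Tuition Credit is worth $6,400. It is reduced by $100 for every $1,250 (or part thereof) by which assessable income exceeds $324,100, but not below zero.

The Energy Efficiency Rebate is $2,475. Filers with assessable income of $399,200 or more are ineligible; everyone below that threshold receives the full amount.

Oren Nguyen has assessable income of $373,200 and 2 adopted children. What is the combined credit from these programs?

Adoption Credit: base = 2 × $11,180 = $22,360. $373,200 is $15,000 into a $50,000 phase-out range, leaving 35,000/50,000 of the credit: $22,360 × 35,000/50,000 = $15,652.
Tuition Credit: income exceeds $324,100 by $49,100, which is 40 full-or-partial $1,250 increments; reduction = 40 × $100 = $4,000, leaving $2,400.
Energy Efficiency Rebate: $373,200 is below the $399,200 cutoff, so the full $2,475 applies.
Total: $15,652 + $2,400 + $2,475 = $20,527.

$20,527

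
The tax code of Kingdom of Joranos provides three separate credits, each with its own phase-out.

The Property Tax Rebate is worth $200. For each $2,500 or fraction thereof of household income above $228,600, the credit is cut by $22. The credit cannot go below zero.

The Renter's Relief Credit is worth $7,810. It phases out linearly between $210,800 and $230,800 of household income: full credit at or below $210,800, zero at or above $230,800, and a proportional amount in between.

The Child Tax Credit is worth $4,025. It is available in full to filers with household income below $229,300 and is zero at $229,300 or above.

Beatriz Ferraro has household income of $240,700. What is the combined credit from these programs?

$90

Property Tax Rebate: income exceeds $228,600 by $12,100, which is 5 full-or-partial $2,500 increments; reduction = 5 × $22 = $110, leaving $90.
Renter's Relief Credit: $240,700 is at or above $230,800, so the credit is $0.
Child Tax Credit: $240,700 meets or exceeds the $229,300 cutoff, so the credit is $0.
Total: $90 + $0 + $0 = $90.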